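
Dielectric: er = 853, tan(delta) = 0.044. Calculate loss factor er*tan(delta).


Loss = 853 * 0.044 = 37.532

37.532


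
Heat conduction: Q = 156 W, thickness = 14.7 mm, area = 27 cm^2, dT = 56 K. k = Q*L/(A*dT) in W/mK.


k = 156*14.7/1000/(27/10000*56) = 15.17 W/mK

15.17


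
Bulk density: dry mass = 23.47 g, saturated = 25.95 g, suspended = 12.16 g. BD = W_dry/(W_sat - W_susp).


BD = 23.47 / (25.95 - 12.16) = 23.47 / 13.79 = 1.702 g/cm^3

1.702


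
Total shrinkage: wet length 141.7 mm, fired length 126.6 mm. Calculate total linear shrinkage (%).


TS = (141.7 - 126.6) / 141.7 * 100 = 10.66%

10.66


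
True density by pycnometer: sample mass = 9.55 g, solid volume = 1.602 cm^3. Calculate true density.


TD = 9.55 / 1.602 = 5.961 g/cm^3

5.961


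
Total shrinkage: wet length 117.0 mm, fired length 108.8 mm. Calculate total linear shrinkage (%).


TS = (117.0 - 108.8) / 117.0 * 100 = 7.01%

7.01


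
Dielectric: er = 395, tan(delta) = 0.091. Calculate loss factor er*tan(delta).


Loss = 395 * 0.091 = 35.945

35.945


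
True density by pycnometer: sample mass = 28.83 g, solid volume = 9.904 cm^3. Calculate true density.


TD = 28.83 / 9.904 = 2.911 g/cm^3

2.911


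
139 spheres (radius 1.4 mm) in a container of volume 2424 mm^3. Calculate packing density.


V_sphere = 4/3*pi*1.4^3 = 11.494 mm^3
Total V = 139*11.494 = 1597.666 mm^3
PD = 1597.666 / 2424 = 0.659

0.659


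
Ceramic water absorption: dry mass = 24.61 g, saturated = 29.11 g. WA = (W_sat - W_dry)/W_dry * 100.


WA = (29.11 - 24.61) / 24.61 * 100 = 18.29%

18.29


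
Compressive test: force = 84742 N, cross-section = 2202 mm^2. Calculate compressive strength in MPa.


CS = 84742 / 2202 = 38.5 MPa

38.5


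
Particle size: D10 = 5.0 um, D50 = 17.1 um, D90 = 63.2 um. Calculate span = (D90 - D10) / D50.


Span = (63.2 - 5.0) / 17.1 = 58.2 / 17.1 = 3.404

3.404


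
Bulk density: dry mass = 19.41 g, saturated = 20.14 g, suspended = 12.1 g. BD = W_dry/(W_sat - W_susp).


BD = 19.41 / (20.14 - 12.1) = 19.41 / 8.04 = 2.414 g/cm^3

2.414


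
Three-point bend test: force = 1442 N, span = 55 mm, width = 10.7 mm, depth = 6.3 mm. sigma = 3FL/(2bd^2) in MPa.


sigma = 3*1442*55/(2*10.7*6.3^2) = 280.1 MPa

280.1


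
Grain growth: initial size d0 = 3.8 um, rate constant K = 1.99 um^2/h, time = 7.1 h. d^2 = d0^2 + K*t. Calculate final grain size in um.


d^2 = 3.8^2 + 1.99*7.1 = 28.569
d = sqrt(28.569) = 5.34 um

5.34


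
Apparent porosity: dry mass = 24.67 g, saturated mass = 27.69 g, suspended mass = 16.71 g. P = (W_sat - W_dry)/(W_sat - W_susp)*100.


P = (27.69 - 24.67) / (27.69 - 16.71) * 100 = 3.02 / 10.98 * 100 = 27.5%

27.5


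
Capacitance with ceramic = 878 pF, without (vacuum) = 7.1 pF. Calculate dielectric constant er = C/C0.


er = 878 / 7.1 = 123.66

123.66


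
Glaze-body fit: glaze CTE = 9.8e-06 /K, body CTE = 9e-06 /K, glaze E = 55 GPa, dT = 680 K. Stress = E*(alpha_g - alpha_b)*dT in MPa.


Stress = 55*1000*(9.8e-06 - 9e-06)*680 = 29.9 MPa

29.9


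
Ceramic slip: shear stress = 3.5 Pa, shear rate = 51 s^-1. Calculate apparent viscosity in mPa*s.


eta = tau/gamma * 1000 = 3.5/51 * 1000 = 68.6 mPa*s

68.6


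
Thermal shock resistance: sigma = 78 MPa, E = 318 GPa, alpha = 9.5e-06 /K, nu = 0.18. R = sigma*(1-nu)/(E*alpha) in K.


R = 78*(1-0.18)/(318*1000*9.5e-06) = 21 K

21


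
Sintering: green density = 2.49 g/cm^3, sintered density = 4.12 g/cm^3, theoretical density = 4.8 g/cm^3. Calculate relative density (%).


Relative = 4.12 / 4.8 * 100 = 85.8%

85.8


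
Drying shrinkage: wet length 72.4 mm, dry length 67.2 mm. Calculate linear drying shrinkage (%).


DS = (72.4 - 67.2) / 72.4 * 100 = 7.18%

7.18


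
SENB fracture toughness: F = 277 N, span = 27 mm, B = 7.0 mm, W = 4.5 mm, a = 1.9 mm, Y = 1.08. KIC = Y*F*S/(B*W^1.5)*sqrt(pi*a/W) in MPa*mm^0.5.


KIC = 1.08*277*27/(7.0*4.5^1.5)*sqrt(pi*1.9/4.5) = 139.22

139.22


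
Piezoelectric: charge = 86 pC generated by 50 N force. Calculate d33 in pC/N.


d33 = 86 / 50 = 1.7 pC/N

1.7


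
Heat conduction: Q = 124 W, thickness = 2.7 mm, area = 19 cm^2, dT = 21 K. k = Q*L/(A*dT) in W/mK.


k = 124*2.7/1000/(19/10000*21) = 8.39 W/mK

8.39


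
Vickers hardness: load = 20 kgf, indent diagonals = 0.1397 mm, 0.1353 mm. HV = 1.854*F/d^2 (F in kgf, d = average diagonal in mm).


d_avg = (0.1397+0.1353)/2 = 0.1375 mm
HV = 1.854*20/0.1375^2 = 1961

1961


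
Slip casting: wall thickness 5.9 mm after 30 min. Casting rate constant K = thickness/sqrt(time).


K = 5.9 / sqrt(30) = 5.9 / 5.4772 = 1.077 mm/min^0.5

1.077


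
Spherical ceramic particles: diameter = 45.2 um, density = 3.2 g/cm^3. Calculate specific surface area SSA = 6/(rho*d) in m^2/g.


SSA = 6 / (3.2 * 45.2) = 0.041 m^2/g

0.041


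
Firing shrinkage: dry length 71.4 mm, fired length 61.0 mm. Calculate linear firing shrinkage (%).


FS = (71.4 - 61.0) / 71.4 * 100 = 14.57%

14.57


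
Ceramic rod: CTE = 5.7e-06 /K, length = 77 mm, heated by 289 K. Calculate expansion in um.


dL = 5.7e-06 * 77 * 289 * 1000 = 126.842 um

126.842


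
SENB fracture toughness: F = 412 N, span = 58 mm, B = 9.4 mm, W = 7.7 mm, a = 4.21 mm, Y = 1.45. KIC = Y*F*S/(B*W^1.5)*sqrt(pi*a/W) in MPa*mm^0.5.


KIC = 1.45*412*58/(9.4*7.7^1.5)*sqrt(pi*4.21/7.7) = 226.1

226.1


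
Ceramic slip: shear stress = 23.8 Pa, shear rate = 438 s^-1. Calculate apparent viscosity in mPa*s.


eta = tau/gamma * 1000 = 23.8/438 * 1000 = 54.3 mPa*s

54.3


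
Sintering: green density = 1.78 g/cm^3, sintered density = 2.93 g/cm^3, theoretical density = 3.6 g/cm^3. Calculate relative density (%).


Relative = 2.93 / 3.6 * 100 = 81.4%

81.4


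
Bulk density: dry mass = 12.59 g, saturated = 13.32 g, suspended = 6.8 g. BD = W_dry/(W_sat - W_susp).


BD = 12.59 / (13.32 - 6.8) = 12.59 / 6.52 = 1.931 g/cm^3

1.931


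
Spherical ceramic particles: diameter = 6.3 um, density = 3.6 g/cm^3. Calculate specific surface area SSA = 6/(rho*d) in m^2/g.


SSA = 6 / (3.6 * 6.3) = 0.265 m^2/g

0.265


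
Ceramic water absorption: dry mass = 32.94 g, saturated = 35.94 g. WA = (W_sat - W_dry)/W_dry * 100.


WA = (35.94 - 32.94) / 32.94 * 100 = 9.11%

9.11


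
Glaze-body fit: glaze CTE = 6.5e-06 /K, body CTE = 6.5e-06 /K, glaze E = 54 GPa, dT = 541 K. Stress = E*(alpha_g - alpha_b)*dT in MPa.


Stress = 54*1000*(6.5e-06 - 6.5e-06)*541 = 0.0 MPa

0.0


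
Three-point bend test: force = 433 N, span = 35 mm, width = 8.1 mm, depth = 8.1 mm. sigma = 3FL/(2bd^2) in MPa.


sigma = 3*433*35/(2*8.1*8.1^2) = 42.8 MPa

42.8


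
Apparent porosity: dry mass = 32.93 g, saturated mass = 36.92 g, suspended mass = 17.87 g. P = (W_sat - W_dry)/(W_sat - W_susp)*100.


P = (36.92 - 32.93) / (36.92 - 17.87) * 100 = 3.99 / 19.05 * 100 = 20.9%

20.9


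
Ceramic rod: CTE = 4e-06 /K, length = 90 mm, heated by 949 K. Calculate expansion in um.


dL = 4e-06 * 90 * 949 * 1000 = 341.64 um

341.64


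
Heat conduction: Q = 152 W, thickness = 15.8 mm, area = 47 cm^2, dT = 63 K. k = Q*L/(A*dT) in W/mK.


k = 152*15.8/1000/(47/10000*63) = 8.11 W/mK

8.11


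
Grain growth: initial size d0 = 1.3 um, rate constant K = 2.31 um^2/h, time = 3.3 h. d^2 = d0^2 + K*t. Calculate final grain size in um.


d^2 = 1.3^2 + 2.31*3.3 = 9.313
d = sqrt(9.313) = 3.05 um

3.05


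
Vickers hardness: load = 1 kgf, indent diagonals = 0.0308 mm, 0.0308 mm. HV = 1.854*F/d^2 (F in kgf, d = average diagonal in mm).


d_avg = (0.0308+0.0308)/2 = 0.0308 mm
HV = 1.854*1/0.0308^2 = 1954

1954


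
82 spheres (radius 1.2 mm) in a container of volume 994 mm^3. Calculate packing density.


V_sphere = 4/3*pi*1.2^3 = 7.2382 mm^3
Total V = 82*7.2382 = 593.5324 mm^3
PD = 593.5324 / 994 = 0.597

0.597


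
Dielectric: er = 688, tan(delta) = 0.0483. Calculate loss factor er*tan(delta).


Loss = 688 * 0.0483 = 33.23

33.23


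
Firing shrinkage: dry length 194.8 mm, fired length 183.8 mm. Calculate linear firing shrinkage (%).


FS = (194.8 - 183.8) / 194.8 * 100 = 5.65%

5.65


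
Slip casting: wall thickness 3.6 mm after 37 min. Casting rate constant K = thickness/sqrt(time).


K = 3.6 / sqrt(37) = 3.6 / 6.0828 = 0.592 mm/min^0.5

0.592


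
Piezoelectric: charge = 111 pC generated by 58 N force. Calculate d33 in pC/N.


d33 = 111 / 58 = 1.9 pC/N

1.9


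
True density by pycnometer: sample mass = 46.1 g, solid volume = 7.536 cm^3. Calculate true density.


TD = 46.1 / 7.536 = 6.117 g/cm^3

6.117


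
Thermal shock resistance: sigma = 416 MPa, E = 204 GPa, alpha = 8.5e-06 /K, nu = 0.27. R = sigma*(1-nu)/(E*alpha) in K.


R = 416*(1-0.27)/(204*1000*8.5e-06) = 175 K

175


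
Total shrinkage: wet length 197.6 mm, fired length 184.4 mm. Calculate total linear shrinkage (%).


TS = (197.6 - 184.4) / 197.6 * 100 = 6.68%

6.68


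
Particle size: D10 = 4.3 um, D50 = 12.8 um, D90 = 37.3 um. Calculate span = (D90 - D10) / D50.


Span = (37.3 - 4.3) / 12.8 = 33.0 / 12.8 = 2.578

2.578


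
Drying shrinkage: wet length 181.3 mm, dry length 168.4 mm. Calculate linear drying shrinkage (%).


DS = (181.3 - 168.4) / 181.3 * 100 = 7.12%

7.12


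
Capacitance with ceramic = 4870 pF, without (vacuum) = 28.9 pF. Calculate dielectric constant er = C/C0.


er = 4870 / 28.9 = 168.51

168.51


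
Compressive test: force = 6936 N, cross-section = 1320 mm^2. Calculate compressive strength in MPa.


CS = 6936 / 1320 = 5.3 MPa

5.3


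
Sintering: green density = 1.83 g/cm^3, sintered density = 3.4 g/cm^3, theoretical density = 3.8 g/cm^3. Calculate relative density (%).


Relative = 3.4 / 3.8 * 100 = 89.5%

89.5


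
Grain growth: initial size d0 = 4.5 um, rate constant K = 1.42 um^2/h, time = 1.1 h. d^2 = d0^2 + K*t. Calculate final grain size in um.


d^2 = 4.5^2 + 1.42*1.1 = 21.812
d = sqrt(21.812) = 4.67 um

4.67


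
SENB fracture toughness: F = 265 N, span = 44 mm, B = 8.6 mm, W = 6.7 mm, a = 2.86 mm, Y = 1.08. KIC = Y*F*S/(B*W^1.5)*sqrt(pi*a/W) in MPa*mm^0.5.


KIC = 1.08*265*44/(8.6*6.7^1.5)*sqrt(pi*2.86/6.7) = 97.78

97.78


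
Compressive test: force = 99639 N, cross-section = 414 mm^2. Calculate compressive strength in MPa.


CS = 99639 / 414 = 240.7 MPa

240.7


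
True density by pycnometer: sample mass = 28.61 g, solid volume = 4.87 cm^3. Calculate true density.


TD = 28.61 / 4.87 = 5.875 g/cm^3

5.875


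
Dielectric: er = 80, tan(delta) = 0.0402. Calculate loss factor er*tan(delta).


Loss = 80 * 0.0402 = 3.216

3.216


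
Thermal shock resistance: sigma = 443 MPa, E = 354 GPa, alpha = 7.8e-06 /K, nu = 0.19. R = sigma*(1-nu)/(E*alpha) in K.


R = 443*(1-0.19)/(354*1000*7.8e-06) = 130 K

130


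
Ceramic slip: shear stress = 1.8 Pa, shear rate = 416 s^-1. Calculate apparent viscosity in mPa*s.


eta = tau/gamma * 1000 = 1.8/416 * 1000 = 4.3 mPa*s

4.3


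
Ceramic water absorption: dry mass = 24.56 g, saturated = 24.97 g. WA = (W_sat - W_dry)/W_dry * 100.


WA = (24.97 - 24.56) / 24.56 * 100 = 1.67%

1.67


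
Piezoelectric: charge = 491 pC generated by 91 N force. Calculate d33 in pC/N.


d33 = 491 / 91 = 5.4 pC/N

5.4


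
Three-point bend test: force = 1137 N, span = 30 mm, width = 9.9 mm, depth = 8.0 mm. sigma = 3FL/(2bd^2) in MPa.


sigma = 3*1137*30/(2*9.9*8.0^2) = 80.8 MPa

80.8


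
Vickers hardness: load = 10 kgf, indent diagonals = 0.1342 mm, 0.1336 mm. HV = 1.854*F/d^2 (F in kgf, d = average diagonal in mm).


d_avg = (0.1342+0.1336)/2 = 0.1339 mm
HV = 1.854*10/0.1339^2 = 1034

1034


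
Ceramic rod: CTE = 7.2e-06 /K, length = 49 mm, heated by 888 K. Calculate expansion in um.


dL = 7.2e-06 * 49 * 888 * 1000 = 313.286 um

313.286


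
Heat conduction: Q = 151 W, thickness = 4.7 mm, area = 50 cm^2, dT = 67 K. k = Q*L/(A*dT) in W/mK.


k = 151*4.7/1000/(50/10000*67) = 2.12 W/mK

2.12


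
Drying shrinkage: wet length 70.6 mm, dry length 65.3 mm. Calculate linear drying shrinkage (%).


DS = (70.6 - 65.3) / 70.6 * 100 = 7.51%

7.51


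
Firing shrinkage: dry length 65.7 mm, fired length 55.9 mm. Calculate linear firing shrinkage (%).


FS = (65.7 - 55.9) / 65.7 * 100 = 14.92%

14.92


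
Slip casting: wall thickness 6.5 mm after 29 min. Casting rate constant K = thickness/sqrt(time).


K = 6.5 / sqrt(29) = 6.5 / 5.3852 = 1.207 mm/min^0.5

1.207


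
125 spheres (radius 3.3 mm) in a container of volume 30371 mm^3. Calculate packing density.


V_sphere = 4/3*pi*3.3^3 = 150.5326 mm^3
Total V = 125*150.5326 = 18816.575 mm^3
PD = 18816.575 / 30371 = 0.62

0.62


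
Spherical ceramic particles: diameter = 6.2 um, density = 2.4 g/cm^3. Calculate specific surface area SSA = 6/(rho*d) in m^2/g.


SSA = 6 / (2.4 * 6.2) = 0.403 m^2/g

0.403


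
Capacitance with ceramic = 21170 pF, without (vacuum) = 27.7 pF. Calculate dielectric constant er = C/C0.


er = 21170 / 27.7 = 764.26

764.26


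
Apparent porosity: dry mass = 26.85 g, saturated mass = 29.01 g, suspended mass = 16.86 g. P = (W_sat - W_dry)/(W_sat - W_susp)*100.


P = (29.01 - 26.85) / (29.01 - 16.86) * 100 = 2.16 / 12.15 * 100 = 17.8%

17.8


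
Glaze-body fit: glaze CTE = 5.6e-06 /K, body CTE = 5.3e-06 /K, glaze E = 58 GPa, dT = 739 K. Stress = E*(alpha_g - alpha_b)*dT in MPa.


Stress = 58*1000*(5.6e-06 - 5.3e-06)*739 = 12.9 MPa

12.9


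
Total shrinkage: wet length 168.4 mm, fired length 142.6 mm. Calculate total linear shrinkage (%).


TS = (168.4 - 142.6) / 168.4 * 100 = 15.32%

15.32


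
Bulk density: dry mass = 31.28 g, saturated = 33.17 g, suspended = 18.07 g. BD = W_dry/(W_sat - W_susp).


BD = 31.28 / (33.17 - 18.07) = 31.28 / 15.1 = 2.072 g/cm^3

2.072


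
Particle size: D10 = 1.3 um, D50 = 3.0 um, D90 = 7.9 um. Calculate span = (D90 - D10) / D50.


Span = (7.9 - 1.3) / 3.0 = 6.6 / 3.0 = 2.2

2.2


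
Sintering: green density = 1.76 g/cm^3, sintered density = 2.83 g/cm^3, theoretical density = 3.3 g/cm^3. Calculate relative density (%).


Relative = 2.83 / 3.3 * 100 = 85.8%

85.8


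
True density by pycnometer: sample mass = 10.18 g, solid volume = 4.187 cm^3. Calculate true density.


TD = 10.18 / 4.187 = 2.431 g/cm^3

2.431


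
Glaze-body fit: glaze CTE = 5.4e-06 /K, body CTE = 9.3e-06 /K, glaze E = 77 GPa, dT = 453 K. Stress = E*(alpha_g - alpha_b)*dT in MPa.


Stress = 77*1000*(5.4e-06 - 9.3e-06)*453 = -136.0 MPa

-136.0


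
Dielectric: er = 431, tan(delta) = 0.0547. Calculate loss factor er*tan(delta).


Loss = 431 * 0.0547 = 23.576

23.576


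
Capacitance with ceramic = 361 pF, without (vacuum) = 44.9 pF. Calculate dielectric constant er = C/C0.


er = 361 / 44.9 = 8.04

8.04


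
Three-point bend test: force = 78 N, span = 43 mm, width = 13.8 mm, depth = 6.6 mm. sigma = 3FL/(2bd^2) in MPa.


sigma = 3*78*43/(2*13.8*6.6^2) = 8.4 MPa

8.4


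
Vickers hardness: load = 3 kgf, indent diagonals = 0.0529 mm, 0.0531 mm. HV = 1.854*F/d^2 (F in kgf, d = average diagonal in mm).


d_avg = (0.0529+0.0531)/2 = 0.053 mm
HV = 1.854*3/0.053^2 = 1980

1980


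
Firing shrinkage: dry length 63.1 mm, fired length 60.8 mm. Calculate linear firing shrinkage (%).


FS = (63.1 - 60.8) / 63.1 * 100 = 3.65%

3.65


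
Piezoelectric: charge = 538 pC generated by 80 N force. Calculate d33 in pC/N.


d33 = 538 / 80 = 6.7 pC/N

6.7


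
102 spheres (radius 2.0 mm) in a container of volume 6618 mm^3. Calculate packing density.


V_sphere = 4/3*pi*2.0^3 = 33.5103 mm^3
Total V = 102*33.5103 = 3418.0506 mm^3
PD = 3418.0506 / 6618 = 0.516

0.516


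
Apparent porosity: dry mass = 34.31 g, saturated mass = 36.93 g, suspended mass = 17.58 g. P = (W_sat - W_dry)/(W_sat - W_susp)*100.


P = (36.93 - 34.31) / (36.93 - 17.58) * 100 = 2.62 / 19.35 * 100 = 13.5%

13.5


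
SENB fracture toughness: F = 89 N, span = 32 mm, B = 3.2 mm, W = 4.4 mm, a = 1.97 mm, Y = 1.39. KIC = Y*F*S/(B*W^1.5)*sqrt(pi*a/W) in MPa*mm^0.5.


KIC = 1.39*89*32/(3.2*4.4^1.5)*sqrt(pi*1.97/4.4) = 158.97

158.97


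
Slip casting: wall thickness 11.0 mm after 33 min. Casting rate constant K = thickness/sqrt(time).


K = 11.0 / sqrt(33) = 11.0 / 5.7446 = 1.915 mm/min^0.5

1.915


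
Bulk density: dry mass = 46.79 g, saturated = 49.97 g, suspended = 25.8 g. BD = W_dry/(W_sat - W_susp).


BD = 46.79 / (49.97 - 25.8) = 46.79 / 24.17 = 1.936 g/cm^3

1.936


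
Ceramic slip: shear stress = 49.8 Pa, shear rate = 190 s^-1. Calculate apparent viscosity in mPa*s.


eta = tau/gamma * 1000 = 49.8/190 * 1000 = 262.1 mPa*s

262.1


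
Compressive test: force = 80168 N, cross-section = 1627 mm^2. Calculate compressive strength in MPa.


CS = 80168 / 1627 = 49.3 MPa

49.3


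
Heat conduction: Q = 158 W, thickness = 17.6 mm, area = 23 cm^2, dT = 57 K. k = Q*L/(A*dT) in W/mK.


k = 158*17.6/1000/(23/10000*57) = 21.21 W/mK

21.21


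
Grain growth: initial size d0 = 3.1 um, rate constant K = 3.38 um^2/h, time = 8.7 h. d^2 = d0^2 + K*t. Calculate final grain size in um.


d^2 = 3.1^2 + 3.38*8.7 = 39.016
d = sqrt(39.016) = 6.25 um

6.25


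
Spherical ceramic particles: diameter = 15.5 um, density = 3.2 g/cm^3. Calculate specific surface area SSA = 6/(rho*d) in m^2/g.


SSA = 6 / (3.2 * 15.5) = 0.121 m^2/g

0.121


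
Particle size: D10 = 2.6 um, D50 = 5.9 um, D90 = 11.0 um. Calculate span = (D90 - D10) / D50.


Span = (11.0 - 2.6) / 5.9 = 8.4 / 5.9 = 1.424

1.424


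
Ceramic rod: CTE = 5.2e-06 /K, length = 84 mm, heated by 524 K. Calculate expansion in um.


dL = 5.2e-06 * 84 * 524 * 1000 = 228.883 um

228.883


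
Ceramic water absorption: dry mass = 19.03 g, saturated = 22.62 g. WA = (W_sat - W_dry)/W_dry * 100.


WA = (22.62 - 19.03) / 19.03 * 100 = 18.86%

18.86


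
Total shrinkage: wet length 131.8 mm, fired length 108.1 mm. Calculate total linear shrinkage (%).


TS = (131.8 - 108.1) / 131.8 * 100 = 17.98%

17.98


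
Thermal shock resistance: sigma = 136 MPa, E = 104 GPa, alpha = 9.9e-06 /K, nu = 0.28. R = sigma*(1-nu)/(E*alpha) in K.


R = 136*(1-0.28)/(104*1000*9.9e-06) = 95 K

95


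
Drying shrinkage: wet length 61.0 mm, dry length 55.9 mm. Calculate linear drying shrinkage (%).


DS = (61.0 - 55.9) / 61.0 * 100 = 8.36%

8.36


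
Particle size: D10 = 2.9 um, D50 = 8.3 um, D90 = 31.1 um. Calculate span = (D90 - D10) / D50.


Span = (31.1 - 2.9) / 8.3 = 28.2 / 8.3 = 3.398

3.398


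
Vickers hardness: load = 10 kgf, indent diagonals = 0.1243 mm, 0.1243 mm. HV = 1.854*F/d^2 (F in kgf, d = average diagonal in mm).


d_avg = (0.1243+0.1243)/2 = 0.1243 mm
HV = 1.854*10/0.1243^2 = 1200

1200


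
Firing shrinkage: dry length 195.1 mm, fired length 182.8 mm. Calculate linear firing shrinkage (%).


FS = (195.1 - 182.8) / 195.1 * 100 = 6.3%

6.3


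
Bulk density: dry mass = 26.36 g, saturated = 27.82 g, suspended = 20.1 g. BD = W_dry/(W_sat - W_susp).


BD = 26.36 / (27.82 - 20.1) = 26.36 / 7.72 = 3.415 g/cm^3

3.415


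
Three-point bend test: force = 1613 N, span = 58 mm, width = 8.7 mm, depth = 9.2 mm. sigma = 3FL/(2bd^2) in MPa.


sigma = 3*1613*58/(2*8.7*9.2^2) = 190.6 MPa

190.6


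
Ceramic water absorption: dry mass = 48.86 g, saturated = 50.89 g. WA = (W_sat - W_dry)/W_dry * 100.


WA = (50.89 - 48.86) / 48.86 * 100 = 4.15%

4.15


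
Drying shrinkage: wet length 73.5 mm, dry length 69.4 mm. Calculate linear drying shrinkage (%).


DS = (73.5 - 69.4) / 73.5 * 100 = 5.58%

5.58


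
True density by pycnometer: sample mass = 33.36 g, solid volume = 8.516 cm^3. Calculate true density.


TD = 33.36 / 8.516 = 3.917 g/cm^3

3.917


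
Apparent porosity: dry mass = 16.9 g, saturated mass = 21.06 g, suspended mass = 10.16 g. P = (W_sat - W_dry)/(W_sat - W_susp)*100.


P = (21.06 - 16.9) / (21.06 - 10.16) * 100 = 4.16 / 10.9 * 100 = 38.2%

38.2


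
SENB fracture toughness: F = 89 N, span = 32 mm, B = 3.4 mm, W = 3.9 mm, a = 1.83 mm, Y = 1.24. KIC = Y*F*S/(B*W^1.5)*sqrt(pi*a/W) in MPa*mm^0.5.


KIC = 1.24*89*32/(3.4*3.9^1.5)*sqrt(pi*1.83/3.9) = 163.74

163.74


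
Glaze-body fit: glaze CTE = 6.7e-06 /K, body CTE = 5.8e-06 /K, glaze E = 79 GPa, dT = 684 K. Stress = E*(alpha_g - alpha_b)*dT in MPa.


Stress = 79*1000*(6.7e-06 - 5.8e-06)*684 = 48.6 MPa

48.6


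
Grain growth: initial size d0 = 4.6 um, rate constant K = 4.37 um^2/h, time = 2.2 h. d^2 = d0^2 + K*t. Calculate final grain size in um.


d^2 = 4.6^2 + 4.37*2.2 = 30.774
d = sqrt(30.774) = 5.55 um

5.55


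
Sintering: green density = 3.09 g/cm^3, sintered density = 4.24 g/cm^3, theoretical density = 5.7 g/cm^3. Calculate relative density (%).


Relative = 4.24 / 5.7 * 100 = 74.4%

74.4


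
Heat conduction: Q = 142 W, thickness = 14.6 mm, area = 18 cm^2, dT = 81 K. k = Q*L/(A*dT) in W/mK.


k = 142*14.6/1000/(18/10000*81) = 14.22 W/mK

14.22


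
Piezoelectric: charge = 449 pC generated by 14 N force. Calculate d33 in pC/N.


d33 = 449 / 14 = 32.1 pC/N

32.1


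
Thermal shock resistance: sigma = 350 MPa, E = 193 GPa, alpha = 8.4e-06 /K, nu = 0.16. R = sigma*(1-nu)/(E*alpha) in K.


R = 350*(1-0.16)/(193*1000*8.4e-06) = 181 K

181


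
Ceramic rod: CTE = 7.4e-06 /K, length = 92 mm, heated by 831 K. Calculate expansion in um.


dL = 7.4e-06 * 92 * 831 * 1000 = 565.745 um

565.745


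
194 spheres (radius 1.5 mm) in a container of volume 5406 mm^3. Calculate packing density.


V_sphere = 4/3*pi*1.5^3 = 14.1372 mm^3
Total V = 194*14.1372 = 2742.6168 mm^3
PD = 2742.6168 / 5406 = 0.507

0.507


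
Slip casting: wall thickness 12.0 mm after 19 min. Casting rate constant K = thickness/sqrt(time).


K = 12.0 / sqrt(19) = 12.0 / 4.3589 = 2.753 mm/min^0.5

2.753


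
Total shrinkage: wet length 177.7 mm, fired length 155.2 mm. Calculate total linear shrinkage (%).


TS = (177.7 - 155.2) / 177.7 * 100 = 12.66%

12.66


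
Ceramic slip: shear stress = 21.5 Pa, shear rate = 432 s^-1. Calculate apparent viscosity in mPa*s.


eta = tau/gamma * 1000 = 21.5/432 * 1000 = 49.8 mPa*s

49.8


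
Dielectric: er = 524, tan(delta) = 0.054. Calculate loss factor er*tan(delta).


Loss = 524 * 0.054 = 28.296

28.296


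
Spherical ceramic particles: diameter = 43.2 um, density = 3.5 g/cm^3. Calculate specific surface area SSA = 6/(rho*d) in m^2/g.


SSA = 6 / (3.5 * 43.2) = 0.04 m^2/g

0.04


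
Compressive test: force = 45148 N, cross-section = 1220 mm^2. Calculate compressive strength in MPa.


CS = 45148 / 1220 = 37.0 MPa

37.0


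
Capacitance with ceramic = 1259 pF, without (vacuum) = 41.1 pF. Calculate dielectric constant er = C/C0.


er = 1259 / 41.1 = 30.63

30.63


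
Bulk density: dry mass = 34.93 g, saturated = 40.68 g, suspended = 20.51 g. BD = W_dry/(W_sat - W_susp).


BD = 34.93 / (40.68 - 20.51) = 34.93 / 20.17 = 1.732 g/cm^3

1.732


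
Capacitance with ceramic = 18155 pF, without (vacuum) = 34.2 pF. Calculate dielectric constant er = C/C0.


er = 18155 / 34.2 = 530.85

530.85


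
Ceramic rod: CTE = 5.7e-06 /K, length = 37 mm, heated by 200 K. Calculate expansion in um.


dL = 5.7e-06 * 37 * 200 * 1000 = 42.18 um

42.18


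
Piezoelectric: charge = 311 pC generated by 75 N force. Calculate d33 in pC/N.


d33 = 311 / 75 = 4.1 pC/N

4.1


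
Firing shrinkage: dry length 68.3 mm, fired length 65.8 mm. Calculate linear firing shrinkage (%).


FS = (68.3 - 65.8) / 68.3 * 100 = 3.66%

3.66


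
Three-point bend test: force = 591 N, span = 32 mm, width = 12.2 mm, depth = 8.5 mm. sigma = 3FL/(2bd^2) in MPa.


sigma = 3*591*32/(2*12.2*8.5^2) = 32.2 MPa

32.2


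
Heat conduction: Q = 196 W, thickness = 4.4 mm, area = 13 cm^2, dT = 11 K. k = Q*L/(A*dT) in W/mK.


k = 196*4.4/1000/(13/10000*11) = 60.31 W/mK

60.31


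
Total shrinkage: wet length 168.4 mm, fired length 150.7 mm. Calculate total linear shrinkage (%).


TS = (168.4 - 150.7) / 168.4 * 100 = 10.51%

10.51


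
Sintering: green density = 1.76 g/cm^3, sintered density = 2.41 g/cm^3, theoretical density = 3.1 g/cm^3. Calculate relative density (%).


Relative = 2.41 / 3.1 * 100 = 77.7%

77.7


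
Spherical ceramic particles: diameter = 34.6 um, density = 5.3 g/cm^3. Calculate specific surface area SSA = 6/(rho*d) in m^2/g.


SSA = 6 / (5.3 * 34.6) = 0.033 m^2/g

0.033


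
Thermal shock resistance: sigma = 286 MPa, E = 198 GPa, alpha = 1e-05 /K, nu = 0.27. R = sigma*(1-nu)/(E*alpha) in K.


R = 286*(1-0.27)/(198*1000*1e-05) = 105 K

105


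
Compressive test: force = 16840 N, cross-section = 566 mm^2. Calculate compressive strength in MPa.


CS = 16840 / 566 = 29.8 MPa

29.8


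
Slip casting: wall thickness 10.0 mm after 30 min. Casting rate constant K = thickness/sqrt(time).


K = 10.0 / sqrt(30) = 10.0 / 5.4772 = 1.826 mm/min^0.5

1.826


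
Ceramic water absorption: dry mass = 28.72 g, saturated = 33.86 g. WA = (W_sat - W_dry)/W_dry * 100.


WA = (33.86 - 28.72) / 28.72 * 100 = 17.9%

17.9


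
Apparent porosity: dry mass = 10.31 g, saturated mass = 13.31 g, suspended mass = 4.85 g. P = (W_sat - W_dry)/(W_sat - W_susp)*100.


P = (13.31 - 10.31) / (13.31 - 4.85) * 100 = 3.0 / 8.46 * 100 = 35.5%

35.5


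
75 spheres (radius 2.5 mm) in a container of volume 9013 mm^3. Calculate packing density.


V_sphere = 4/3*pi*2.5^3 = 65.4498 mm^3
Total V = 75*65.4498 = 4908.735 mm^3
PD = 4908.735 / 9013 = 0.545

0.545


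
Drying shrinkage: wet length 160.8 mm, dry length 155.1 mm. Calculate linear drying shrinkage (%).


DS = (160.8 - 155.1) / 160.8 * 100 = 3.54%

3.54


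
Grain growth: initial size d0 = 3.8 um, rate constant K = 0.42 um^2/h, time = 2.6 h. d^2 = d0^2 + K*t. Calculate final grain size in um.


d^2 = 3.8^2 + 0.42*2.6 = 15.532
d = sqrt(15.532) = 3.94 um

3.94


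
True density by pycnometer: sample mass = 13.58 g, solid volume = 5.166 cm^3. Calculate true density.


TD = 13.58 / 5.166 = 2.629 g/cm^3

2.629


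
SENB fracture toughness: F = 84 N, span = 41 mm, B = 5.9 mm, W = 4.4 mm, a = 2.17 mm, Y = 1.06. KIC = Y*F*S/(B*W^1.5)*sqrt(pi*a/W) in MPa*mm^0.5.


KIC = 1.06*84*41/(5.9*4.4^1.5)*sqrt(pi*2.17/4.4) = 83.45

83.45


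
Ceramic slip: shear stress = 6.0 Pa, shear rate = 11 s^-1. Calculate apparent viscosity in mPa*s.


eta = tau/gamma * 1000 = 6.0/11 * 1000 = 545.5 mPa*s

545.5


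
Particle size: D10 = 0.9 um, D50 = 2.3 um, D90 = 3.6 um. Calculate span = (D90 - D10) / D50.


Span = (3.6 - 0.9) / 2.3 = 2.7 / 2.3 = 1.174

1.174


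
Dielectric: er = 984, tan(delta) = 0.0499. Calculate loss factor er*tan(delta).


Loss = 984 * 0.0499 = 49.102

49.102


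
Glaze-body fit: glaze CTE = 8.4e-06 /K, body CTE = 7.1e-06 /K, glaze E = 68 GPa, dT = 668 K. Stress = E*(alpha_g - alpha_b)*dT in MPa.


Stress = 68*1000*(8.4e-06 - 7.1e-06)*668 = 59.1 MPa

59.1


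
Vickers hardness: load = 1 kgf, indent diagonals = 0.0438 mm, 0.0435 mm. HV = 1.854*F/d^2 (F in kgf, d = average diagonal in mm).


d_avg = (0.0438+0.0435)/2 = 0.04365 mm
HV = 1.854*1/0.04365^2 = 973

973


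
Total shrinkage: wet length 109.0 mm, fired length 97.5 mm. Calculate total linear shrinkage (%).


TS = (109.0 - 97.5) / 109.0 * 100 = 10.55%

10.55


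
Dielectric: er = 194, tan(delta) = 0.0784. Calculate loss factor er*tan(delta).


Loss = 194 * 0.0784 = 15.21

15.21


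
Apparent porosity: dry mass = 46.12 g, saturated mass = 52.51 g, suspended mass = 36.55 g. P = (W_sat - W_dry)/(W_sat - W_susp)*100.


P = (52.51 - 46.12) / (52.51 - 36.55) * 100 = 6.39 / 15.96 * 100 = 40.0%

40.0


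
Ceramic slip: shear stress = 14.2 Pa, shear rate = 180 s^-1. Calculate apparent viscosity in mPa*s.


eta = tau/gamma * 1000 = 14.2/180 * 1000 = 78.9 mPa*s

78.9


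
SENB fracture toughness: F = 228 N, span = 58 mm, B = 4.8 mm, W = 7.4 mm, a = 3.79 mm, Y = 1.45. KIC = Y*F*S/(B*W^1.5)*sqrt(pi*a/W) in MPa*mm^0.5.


KIC = 1.45*228*58/(4.8*7.4^1.5)*sqrt(pi*3.79/7.4) = 251.72

251.72


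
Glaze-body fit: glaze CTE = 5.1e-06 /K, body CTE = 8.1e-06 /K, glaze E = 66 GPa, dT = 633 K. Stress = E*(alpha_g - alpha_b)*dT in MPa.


Stress = 66*1000*(5.1e-06 - 8.1e-06)*633 = -125.3 MPa

-125.3


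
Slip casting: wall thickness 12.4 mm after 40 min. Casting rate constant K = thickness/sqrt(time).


K = 12.4 / sqrt(40) = 12.4 / 6.3246 = 1.961 mm/min^0.5

1.961


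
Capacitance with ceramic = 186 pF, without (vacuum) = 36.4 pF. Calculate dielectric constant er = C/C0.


er = 186 / 36.4 = 5.11

5.11


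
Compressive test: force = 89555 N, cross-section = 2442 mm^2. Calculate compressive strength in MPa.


CS = 89555 / 2442 = 36.7 MPa

36.7


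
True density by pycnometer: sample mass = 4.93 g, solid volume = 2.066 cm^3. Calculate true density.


TD = 4.93 / 2.066 = 2.386 g/cm^3

2.386


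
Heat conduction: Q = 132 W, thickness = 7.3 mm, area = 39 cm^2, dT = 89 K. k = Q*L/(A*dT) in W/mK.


k = 132*7.3/1000/(39/10000*89) = 2.78 W/mK

2.78


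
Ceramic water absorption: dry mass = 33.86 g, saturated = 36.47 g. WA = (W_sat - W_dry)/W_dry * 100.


WA = (36.47 - 33.86) / 33.86 * 100 = 7.71%

7.71


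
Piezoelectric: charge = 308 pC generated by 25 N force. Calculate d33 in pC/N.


d33 = 308 / 25 = 12.3 pC/N

12.3


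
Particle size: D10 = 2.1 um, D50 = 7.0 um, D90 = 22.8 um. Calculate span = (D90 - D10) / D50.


Span = (22.8 - 2.1) / 7.0 = 20.7 / 7.0 = 2.957

2.957


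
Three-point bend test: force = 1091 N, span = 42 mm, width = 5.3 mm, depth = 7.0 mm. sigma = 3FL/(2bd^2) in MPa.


sigma = 3*1091*42/(2*5.3*7.0^2) = 264.7 MPa

264.7


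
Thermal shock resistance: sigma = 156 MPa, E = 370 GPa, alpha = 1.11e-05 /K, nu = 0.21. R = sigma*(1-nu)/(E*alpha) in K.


R = 156*(1-0.21)/(370*1000*1.11e-05) = 30 K

30


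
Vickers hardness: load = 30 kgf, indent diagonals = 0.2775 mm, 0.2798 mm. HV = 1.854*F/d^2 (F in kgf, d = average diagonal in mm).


d_avg = (0.2775+0.2798)/2 = 0.27865 mm
HV = 1.854*30/0.27865^2 = 716

716


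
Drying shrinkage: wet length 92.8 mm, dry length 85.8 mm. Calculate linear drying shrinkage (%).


DS = (92.8 - 85.8) / 92.8 * 100 = 7.54%

7.54


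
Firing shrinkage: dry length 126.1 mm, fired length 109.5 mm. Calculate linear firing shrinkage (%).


FS = (126.1 - 109.5) / 126.1 * 100 = 13.16%

13.16


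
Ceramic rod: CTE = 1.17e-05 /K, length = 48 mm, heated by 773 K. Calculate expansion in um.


dL = 1.17e-05 * 48 * 773 * 1000 = 434.117 um

434.117


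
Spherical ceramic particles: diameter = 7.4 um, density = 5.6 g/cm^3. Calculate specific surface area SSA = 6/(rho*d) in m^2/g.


SSA = 6 / (5.6 * 7.4) = 0.145 m^2/g

0.145


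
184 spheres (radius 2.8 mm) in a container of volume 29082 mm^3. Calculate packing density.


V_sphere = 4/3*pi*2.8^3 = 91.9523 mm^3
Total V = 184*91.9523 = 16919.2232 mm^3
PD = 16919.2232 / 29082 = 0.582

0.582


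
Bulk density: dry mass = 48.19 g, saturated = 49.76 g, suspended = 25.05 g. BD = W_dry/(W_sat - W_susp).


BD = 48.19 / (49.76 - 25.05) = 48.19 / 24.71 = 1.95 g/cm^3

1.95


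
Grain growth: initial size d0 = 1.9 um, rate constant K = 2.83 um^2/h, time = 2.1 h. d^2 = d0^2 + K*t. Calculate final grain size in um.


d^2 = 1.9^2 + 2.83*2.1 = 9.553
d = sqrt(9.553) = 3.09 um

3.09


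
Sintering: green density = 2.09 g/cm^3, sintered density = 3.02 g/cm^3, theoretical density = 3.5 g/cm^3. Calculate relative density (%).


Relative = 3.02 / 3.5 * 100 = 86.3%

86.3


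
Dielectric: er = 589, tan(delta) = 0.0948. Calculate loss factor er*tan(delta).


Loss = 589 * 0.0948 = 55.837

55.837


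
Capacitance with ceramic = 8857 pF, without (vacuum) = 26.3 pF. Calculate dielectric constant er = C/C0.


er = 8857 / 26.3 = 336.77

336.77


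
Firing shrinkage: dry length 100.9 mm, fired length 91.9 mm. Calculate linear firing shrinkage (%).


FS = (100.9 - 91.9) / 100.9 * 100 = 8.92%

8.92


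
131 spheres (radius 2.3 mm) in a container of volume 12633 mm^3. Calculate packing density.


V_sphere = 4/3*pi*2.3^3 = 50.965 mm^3
Total V = 131*50.965 = 6676.415 mm^3
PD = 6676.415 / 12633 = 0.528

0.528


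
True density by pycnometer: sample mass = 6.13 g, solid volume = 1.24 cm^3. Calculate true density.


TD = 6.13 / 1.24 = 4.944 g/cm^3

4.944


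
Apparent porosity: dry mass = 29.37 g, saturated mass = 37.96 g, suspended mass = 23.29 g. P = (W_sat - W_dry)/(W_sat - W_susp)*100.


P = (37.96 - 29.37) / (37.96 - 23.29) * 100 = 8.59 / 14.67 * 100 = 58.6%

58.6


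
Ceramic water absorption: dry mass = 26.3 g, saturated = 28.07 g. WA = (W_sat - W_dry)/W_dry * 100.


WA = (28.07 - 26.3) / 26.3 * 100 = 6.73%

6.73


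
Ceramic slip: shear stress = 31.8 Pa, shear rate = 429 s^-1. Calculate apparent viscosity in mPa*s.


eta = tau/gamma * 1000 = 31.8/429 * 1000 = 74.1 mPa*s

74.1


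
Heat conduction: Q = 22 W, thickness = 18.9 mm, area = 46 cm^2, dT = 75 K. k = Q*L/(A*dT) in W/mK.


k = 22*18.9/1000/(46/10000*75) = 1.21 W/mK

1.21


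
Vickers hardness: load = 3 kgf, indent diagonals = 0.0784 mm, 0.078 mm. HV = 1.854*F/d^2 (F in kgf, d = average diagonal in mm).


d_avg = (0.0784+0.078)/2 = 0.0782 mm
HV = 1.854*3/0.0782^2 = 910

910


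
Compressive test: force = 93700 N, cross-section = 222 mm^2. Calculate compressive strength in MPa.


CS = 93700 / 222 = 422.1 MPa

422.1


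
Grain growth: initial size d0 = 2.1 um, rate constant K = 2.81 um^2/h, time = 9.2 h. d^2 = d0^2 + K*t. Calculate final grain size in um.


d^2 = 2.1^2 + 2.81*9.2 = 30.262
d = sqrt(30.262) = 5.5 um

5.5


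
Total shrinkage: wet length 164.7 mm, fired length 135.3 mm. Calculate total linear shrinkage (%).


TS = (164.7 - 135.3) / 164.7 * 100 = 17.85%

17.85


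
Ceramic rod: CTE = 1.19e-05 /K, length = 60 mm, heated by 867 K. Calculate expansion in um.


dL = 1.19e-05 * 60 * 867 * 1000 = 619.038 um

619.038


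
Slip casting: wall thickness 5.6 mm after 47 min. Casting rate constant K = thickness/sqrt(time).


K = 5.6 / sqrt(47) = 5.6 / 6.8557 = 0.817 mm/min^0.5

0.817


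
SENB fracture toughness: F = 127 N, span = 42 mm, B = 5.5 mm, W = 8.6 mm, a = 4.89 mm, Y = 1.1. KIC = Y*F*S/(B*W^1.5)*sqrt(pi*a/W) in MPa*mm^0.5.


KIC = 1.1*127*42/(5.5*8.6^1.5)*sqrt(pi*4.89/8.6) = 56.53

56.53


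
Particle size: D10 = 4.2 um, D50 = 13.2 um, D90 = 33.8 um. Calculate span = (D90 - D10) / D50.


Span = (33.8 - 4.2) / 13.2 = 29.6 / 13.2 = 2.242

2.242


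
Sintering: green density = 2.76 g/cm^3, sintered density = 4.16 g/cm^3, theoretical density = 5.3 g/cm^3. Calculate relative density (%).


Relative = 4.16 / 5.3 * 100 = 78.5%

78.5


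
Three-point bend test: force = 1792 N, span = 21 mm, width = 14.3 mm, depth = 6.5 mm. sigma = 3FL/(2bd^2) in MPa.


sigma = 3*1792*21/(2*14.3*6.5^2) = 93.4 MPa

93.4


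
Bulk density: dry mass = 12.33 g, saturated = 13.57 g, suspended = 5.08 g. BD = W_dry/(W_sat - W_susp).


BD = 12.33 / (13.57 - 5.08) = 12.33 / 8.49 = 1.452 g/cm^3

1.452


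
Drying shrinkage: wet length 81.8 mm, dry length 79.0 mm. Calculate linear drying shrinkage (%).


DS = (81.8 - 79.0) / 81.8 * 100 = 3.42%

3.42


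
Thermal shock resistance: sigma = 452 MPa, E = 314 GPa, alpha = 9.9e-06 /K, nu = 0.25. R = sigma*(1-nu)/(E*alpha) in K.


R = 452*(1-0.25)/(314*1000*9.9e-06) = 109 K

109


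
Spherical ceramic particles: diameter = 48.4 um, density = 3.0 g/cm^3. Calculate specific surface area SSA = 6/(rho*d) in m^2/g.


SSA = 6 / (3.0 * 48.4) = 0.041 m^2/g

0.041


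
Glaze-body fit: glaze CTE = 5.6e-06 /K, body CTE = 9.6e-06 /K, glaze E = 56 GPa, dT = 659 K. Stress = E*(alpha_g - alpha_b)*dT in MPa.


Stress = 56*1000*(5.6e-06 - 9.6e-06)*659 = -147.6 MPa

-147.6


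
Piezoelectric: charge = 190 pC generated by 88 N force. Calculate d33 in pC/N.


d33 = 190 / 88 = 2.2 pC/N

2.2


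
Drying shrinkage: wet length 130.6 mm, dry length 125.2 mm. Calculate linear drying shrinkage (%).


DS = (130.6 - 125.2) / 130.6 * 100 = 4.13%

4.13


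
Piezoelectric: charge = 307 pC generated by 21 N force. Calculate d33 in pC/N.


d33 = 307 / 21 = 14.6 pC/N

14.6


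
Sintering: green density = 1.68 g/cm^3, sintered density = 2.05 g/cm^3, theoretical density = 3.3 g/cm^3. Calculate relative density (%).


Relative = 2.05 / 3.3 * 100 = 62.1%

62.1


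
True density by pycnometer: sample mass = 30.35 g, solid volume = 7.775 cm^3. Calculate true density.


TD = 30.35 / 7.775 = 3.904 g/cm^3

3.904


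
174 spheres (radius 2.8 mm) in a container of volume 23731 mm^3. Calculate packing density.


V_sphere = 4/3*pi*2.8^3 = 91.9523 mm^3
Total V = 174*91.9523 = 15999.7002 mm^3
PD = 15999.7002 / 23731 = 0.674

0.674


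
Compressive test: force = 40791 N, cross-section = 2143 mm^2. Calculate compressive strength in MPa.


CS = 40791 / 2143 = 19.0 MPa

19.0


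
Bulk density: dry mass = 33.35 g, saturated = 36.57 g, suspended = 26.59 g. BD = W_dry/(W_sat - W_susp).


BD = 33.35 / (36.57 - 26.59) = 33.35 / 9.98 = 3.342 g/cm^3

3.342


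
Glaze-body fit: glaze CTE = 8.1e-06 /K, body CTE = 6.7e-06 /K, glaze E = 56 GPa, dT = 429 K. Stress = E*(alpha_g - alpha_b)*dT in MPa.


Stress = 56*1000*(8.1e-06 - 6.7e-06)*429 = 33.6 MPa

33.6


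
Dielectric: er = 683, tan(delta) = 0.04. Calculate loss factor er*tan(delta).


Loss = 683 * 0.04 = 27.32

27.32


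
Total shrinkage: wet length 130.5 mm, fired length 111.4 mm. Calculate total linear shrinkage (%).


TS = (130.5 - 111.4) / 130.5 * 100 = 14.64%

14.64


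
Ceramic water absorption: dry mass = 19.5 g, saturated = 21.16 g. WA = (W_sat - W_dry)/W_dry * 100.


WA = (21.16 - 19.5) / 19.5 * 100 = 8.51%

8.51


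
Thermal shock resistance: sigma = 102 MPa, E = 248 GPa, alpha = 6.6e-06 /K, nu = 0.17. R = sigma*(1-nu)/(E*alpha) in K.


R = 102*(1-0.17)/(248*1000*6.6e-06) = 52 K

52


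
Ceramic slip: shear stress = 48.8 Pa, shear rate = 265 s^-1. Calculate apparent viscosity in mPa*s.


eta = tau/gamma * 1000 = 48.8/265 * 1000 = 184.2 mPa*s

184.2


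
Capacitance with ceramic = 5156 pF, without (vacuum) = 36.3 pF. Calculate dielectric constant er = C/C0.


er = 5156 / 36.3 = 142.04

142.04


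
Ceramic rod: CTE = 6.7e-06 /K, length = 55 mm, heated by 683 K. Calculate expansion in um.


dL = 6.7e-06 * 55 * 683 * 1000 = 251.686 um

251.686


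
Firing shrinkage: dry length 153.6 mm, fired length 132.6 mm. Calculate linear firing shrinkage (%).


FS = (153.6 - 132.6) / 153.6 * 100 = 13.67%

13.67


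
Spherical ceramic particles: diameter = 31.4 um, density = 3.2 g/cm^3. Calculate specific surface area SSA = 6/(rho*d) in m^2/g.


SSA = 6 / (3.2 * 31.4) = 0.06 m^2/g

0.06


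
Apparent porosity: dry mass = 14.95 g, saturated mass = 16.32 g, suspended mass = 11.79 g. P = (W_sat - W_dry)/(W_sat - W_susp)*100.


P = (16.32 - 14.95) / (16.32 - 11.79) * 100 = 1.37 / 4.53 * 100 = 30.2%

30.2


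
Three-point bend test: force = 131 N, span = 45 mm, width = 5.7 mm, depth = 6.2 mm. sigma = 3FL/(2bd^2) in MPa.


sigma = 3*131*45/(2*5.7*6.2^2) = 40.4 MPa

40.4


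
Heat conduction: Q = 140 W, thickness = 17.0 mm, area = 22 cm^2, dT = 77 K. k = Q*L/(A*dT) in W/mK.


k = 140*17.0/1000/(22/10000*77) = 14.05 W/mK

14.05


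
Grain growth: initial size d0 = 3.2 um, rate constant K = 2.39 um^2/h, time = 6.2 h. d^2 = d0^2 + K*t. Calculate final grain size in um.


d^2 = 3.2^2 + 2.39*6.2 = 25.058
d = sqrt(25.058) = 5.01 um

5.01
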